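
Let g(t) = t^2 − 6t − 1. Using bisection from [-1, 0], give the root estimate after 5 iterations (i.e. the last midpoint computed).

-0.15625

g(-0.5) = 2.25 > 0, so the root lies in [-0.5, 0]
g(-0.25) = 0.5625 > 0, so the root lies in [-0.25, 0]
g(-0.125) = -0.234375 < 0, so the root lies in [-0.25, -0.125]
g(-0.1875) = 0.1602 > 0, so the root lies in [-0.1875, -0.125]
g(-0.15625) = -0.0381 < 0, so the root lies in [-0.1875, -0.15625]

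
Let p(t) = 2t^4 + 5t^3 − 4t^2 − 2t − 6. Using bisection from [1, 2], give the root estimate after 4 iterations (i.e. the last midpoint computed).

1.3125

midpoint 1.5: p = 9 > 0 → [1, 1.5]
midpoint 1.25: p = -0.101562 < 0 → [1.25, 1.5]
midpoint 1.375: p = 3.834473 > 0 → [1.25, 1.375]
midpoint 1.3125: p = 1.7244 > 0 → [1.25, 1.3125]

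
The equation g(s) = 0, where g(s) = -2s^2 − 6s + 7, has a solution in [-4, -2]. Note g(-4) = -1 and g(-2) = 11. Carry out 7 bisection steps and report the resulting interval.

g(-3) = 7 > 0, so the root lies in [-4, -3]
g(-3.5) = 3.5 > 0, so the root lies in [-4, -3.5]
g(-3.75) = 1.375 > 0, so the root lies in [-4, -3.75]
g(-3.875) = 0.2188 > 0, so the root lies in [-4, -3.875]
g(-3.9375) = -0.3828 < 0, so the root lies in [-3.9375, -3.875]
g(-3.90625) = -0.0801 < 0, so the root lies in [-3.90625, -3.875]
g(-3.890625) = 0.0698 > 0, so the root lies in [-3.90625, -3.890625]

[-3.90625, -3.890625]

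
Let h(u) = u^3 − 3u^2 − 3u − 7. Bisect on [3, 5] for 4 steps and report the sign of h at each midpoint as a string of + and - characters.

u = 4 gives h = -3, negative; keep [4, 5]
u = 4.5 gives h = 9.875, positive; keep [4, 4.5]
u = 4.25 gives h = 2.828125, positive; keep [4, 4.25]
u = 4.125 gives h = -0.2324, negative; keep [4.125, 4.25]

-++-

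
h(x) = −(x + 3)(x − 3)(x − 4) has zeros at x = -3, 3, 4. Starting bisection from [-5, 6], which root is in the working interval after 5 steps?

h(0.5) = -30.625 < 0, so the root lies in [-5, 0.5]
h(-2.25) = -24.609375 < 0, so the root lies in [-5, -2.25]
h(-3.625) = 31.572266 > 0, so the root lies in [-3.625, -2.25]
h(-2.9375) = -2.5745 < 0, so the root lies in [-3.625, -2.9375]
h(-3.28125) = 12.8631 > 0, so the root lies in [-3.28125, -2.9375]

-3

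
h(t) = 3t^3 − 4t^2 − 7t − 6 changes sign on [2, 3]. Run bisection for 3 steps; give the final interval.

[2.5, 2.625]

midpoint 2.5: h = -1.625 < 0 → [2.5, 3]
midpoint 2.75: h = 6.890625 > 0 → [2.5, 2.75]
midpoint 2.625: h = 2.326172 > 0 → [2.5, 2.625]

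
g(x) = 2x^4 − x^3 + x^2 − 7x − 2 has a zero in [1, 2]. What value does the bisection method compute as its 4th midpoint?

midpoint 1.5: g = -3.5 < 0 → [1.5, 2]
midpoint 1.75: g = 2.210938 > 0 → [1.5, 1.75]
midpoint 1.625: g = -1.07959 < 0 → [1.625, 1.75]
midpoint 1.6875: g = 0.448 > 0 → [1.625, 1.6875]

1.6875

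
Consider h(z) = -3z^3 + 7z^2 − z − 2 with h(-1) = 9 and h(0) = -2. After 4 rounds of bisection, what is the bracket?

m = -0.5, h(m) = 0.625 (+); new bracket [-0.5, 0]
m = -0.25, h(m) = -1.265625 (−); new bracket [-0.5, -0.25]
m = -0.375, h(m) = -0.482422 (−); new bracket [-0.5, -0.375]
m = -0.4375, h(m) = 0.0286 (+); new bracket [-0.4375, -0.375]

[-0.4375, -0.375]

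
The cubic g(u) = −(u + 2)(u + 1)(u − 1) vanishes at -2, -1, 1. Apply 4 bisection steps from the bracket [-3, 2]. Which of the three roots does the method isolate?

1

g(-0.5) = 1.125 > 0, so the root lies in [-0.5, 2]
g(0.75) = 1.203125 > 0, so the root lies in [0.75, 2]
g(1.375) = -3.005859 < 0, so the root lies in [0.75, 1.375]
g(1.0625) = -0.3948 < 0, so the root lies in [0.75, 1.0625]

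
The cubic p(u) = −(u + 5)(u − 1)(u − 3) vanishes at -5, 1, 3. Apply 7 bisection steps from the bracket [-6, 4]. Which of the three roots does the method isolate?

p(-1) = -32 < 0, so the root lies in [-6, -1]
p(-3.5) = -43.875 < 0, so the root lies in [-6, -3.5]
p(-4.75) = -11.140625 < 0, so the root lies in [-6, -4.75]
p(-5.375) = 20.0215 > 0, so the root lies in [-5.375, -4.75]
p(-5.0625) = 3.0549 > 0, so the root lies in [-5.0625, -4.75]
p(-4.90625) = -4.3778 < 0, so the root lies in [-5.0625, -4.90625]
p(-4.984375) = -0.7466 < 0, so the root lies in [-5.0625, -4.984375]

-5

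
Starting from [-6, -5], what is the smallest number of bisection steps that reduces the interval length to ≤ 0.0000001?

Width after n steps is 1/2^n. Need 2^n ≥ 1/0.0000001 = 10000000.
2^23 = 8388608 < 10000000 ≤ 2^24 = 16777216, so n = 24.

24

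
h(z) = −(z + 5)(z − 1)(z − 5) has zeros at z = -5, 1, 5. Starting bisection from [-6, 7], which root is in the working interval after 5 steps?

-5

z = 0.5 gives h = -12.375, negative; keep [-6, 0.5]
z = -2.75 gives h = -65.390625, negative; keep [-6, -2.75]
z = -4.375 gives h = -31.494141, negative; keep [-6, -4.375]
z = -5.1875 gives h = 11.8191, positive; keep [-5.1875, -4.375]
z = -4.78125 gives h = -12.3698, negative; keep [-5.1875, -4.78125]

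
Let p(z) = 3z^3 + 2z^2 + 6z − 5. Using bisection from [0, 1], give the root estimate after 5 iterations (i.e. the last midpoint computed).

z = 0.5 gives p = -1.125, negative; keep [0.5, 1]
z = 0.75 gives p = 1.890625, positive; keep [0.5, 0.75]
z = 0.625 gives p = 0.263672, positive; keep [0.5, 0.625]
z = 0.5625 gives p = -0.4583, negative; keep [0.5625, 0.625]
z = 0.59375 gives p = -0.1045, negative; keep [0.59375, 0.625]

0.59375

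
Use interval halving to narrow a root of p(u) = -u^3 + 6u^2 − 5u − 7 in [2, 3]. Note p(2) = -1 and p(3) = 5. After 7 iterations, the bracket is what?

midpoint 2.5: p = 2.375 > 0 → [2, 2.5]
midpoint 2.25: p = 0.734375 > 0 → [2, 2.25]
midpoint 2.125: p = -0.126953 < 0 → [2.125, 2.25]
midpoint 2.1875: p = 0.3059 > 0 → [2.125, 2.1875]
midpoint 2.15625: p = 0.0899 > 0 → [2.125, 2.15625]
midpoint 2.140625: p = -0.0184 < 0 → [2.140625, 2.15625]
midpoint 2.1484375: p = 0.0358 > 0 → [2.140625, 2.1484375]

[2.140625, 2.1484375]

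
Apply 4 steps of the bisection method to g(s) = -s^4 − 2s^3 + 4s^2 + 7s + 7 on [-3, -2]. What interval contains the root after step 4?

s = -2.5 gives g = 6.6875, positive; keep [-3, -2.5]
s = -2.75 gives g = 2.402344, positive; keep [-3, -2.75]
s = -2.875 gives g = -0.855713, negative; keep [-2.875, -2.75]
s = -2.8125 gives g = 0.8772, positive; keep [-2.875, -2.8125]

[-2.875, -2.8125]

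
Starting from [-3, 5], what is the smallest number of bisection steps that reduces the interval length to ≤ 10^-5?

Width after n steps is 8/2^n. Need 2^n ≥ 8/10^-5 = 800000.
2^19 = 524288 < 800000 ≤ 2^20 = 1048576, so n = 20.

20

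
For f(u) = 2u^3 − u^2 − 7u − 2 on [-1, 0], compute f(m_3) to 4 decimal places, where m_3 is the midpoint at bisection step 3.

0.3789

midpoint -0.5: f = 1 > 0 → [-0.5, 0]
midpoint -0.25: f = -0.34375 < 0 → [-0.5, -0.25]
midpoint -0.375: f = 0.378906 > 0 → [-0.375, -0.25]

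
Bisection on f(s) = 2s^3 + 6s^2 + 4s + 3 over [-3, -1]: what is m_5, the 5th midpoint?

-2.4375

f(-2) = 3 > 0, so the root lies in [-3, -2]
f(-2.5) = -0.75 < 0, so the root lies in [-2.5, -2]
f(-2.25) = 1.59375 > 0, so the root lies in [-2.5, -2.25]
f(-2.375) = 0.5508 > 0, so the root lies in [-2.5, -2.375]
f(-2.4375) = -0.0659 < 0, so the root lies in [-2.4375, -2.375]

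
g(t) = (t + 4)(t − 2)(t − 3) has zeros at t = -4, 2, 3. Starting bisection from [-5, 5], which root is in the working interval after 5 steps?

t = 0 gives g = 24, positive; keep [-5, 0]
t = -2.5 gives g = 37.125, positive; keep [-5, -2.5]
t = -3.75 gives g = 9.703125, positive; keep [-5, -3.75]
t = -4.375 gives g = -17.6309, negative; keep [-4.375, -3.75]
t = -4.0625 gives g = -2.676, negative; keep [-4.0625, -3.75]

-4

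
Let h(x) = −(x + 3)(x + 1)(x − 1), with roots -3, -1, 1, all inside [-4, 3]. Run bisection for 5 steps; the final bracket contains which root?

1

x = -0.5 gives h = 1.875, positive; keep [-0.5, 3]
x = 1.25 gives h = -2.390625, negative; keep [-0.5, 1.25]
x = 0.375 gives h = 2.900391, positive; keep [0.375, 1.25]
x = 0.8125 gives h = 1.2957, positive; keep [0.8125, 1.25]
x = 1.03125 gives h = -0.2559, negative; keep [0.8125, 1.03125]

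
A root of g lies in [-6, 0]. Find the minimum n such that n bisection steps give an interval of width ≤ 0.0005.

14

Width after n steps is 6/2^n. Need 2^n ≥ 6/0.0005 = 12000.
2^13 = 8192 < 12000 ≤ 2^14 = 16384, so n = 14.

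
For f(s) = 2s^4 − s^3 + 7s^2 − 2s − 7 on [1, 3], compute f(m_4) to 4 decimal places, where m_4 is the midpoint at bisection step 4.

1.3892

midpoint 2: f = 41 > 0 → [1, 2]
midpoint 1.5: f = 12.5 > 0 → [1, 1.5]
midpoint 1.25: f = 4.367188 > 0 → [1, 1.25]
midpoint 1.125: f = 1.3892 > 0 → [1, 1.125]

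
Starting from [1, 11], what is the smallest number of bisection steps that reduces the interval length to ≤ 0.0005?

15

Width after n steps is 10/2^n. Need 2^n ≥ 10/0.0005 = 20000.
2^14 = 16384 < 20000 ≤ 2^15 = 32768, so n = 15.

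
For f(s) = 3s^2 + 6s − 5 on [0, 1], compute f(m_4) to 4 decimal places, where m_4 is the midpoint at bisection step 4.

m = 0.5, f(m) = -1.25 (−); new bracket [0.5, 1]
m = 0.75, f(m) = 1.1875 (+); new bracket [0.5, 0.75]
m = 0.625, f(m) = -0.078125 (−); new bracket [0.625, 0.75]
m = 0.6875, f(m) = 0.543 (+); new bracket [0.625, 0.6875]

0.5430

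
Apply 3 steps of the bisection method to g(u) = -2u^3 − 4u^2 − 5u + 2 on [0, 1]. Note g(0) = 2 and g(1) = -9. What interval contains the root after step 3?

[0.25, 0.375]

u = 0.5 gives g = -1.75, negative; keep [0, 0.5]
u = 0.25 gives g = 0.46875, positive; keep [0.25, 0.5]
u = 0.375 gives g = -0.542969, negative; keep [0.25, 0.375]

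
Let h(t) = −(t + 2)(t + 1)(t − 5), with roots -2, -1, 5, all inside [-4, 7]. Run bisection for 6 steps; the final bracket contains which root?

5

h(1.5) = 30.625 > 0, so the root lies in [1.5, 7]
h(4.25) = 24.609375 > 0, so the root lies in [4.25, 7]
h(5.625) = -31.572266 < 0, so the root lies in [4.25, 5.625]
h(4.9375) = 2.5745 > 0, so the root lies in [4.9375, 5.625]
h(5.28125) = -12.8631 < 0, so the root lies in [4.9375, 5.28125]
h(5.109375) = -4.7506 < 0, so the root lies in [4.9375, 5.109375]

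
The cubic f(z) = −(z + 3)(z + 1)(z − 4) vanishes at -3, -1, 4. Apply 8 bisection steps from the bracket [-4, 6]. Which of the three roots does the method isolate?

4

z = 1 gives f = 24, positive; keep [1, 6]
z = 3.5 gives f = 14.625, positive; keep [3.5, 6]
z = 4.75 gives f = -33.421875, negative; keep [3.5, 4.75]
z = 4.125 gives f = -4.5645, negative; keep [3.5, 4.125]
z = 3.8125 gives f = 6.1472, positive; keep [3.8125, 4.125]
z = 3.96875 gives f = 1.0821, positive; keep [3.96875, 4.125]
z = 4.046875 gives f = -1.6671, negative; keep [3.96875, 4.046875]
z = 4.0078125 gives f = -0.2742, negative; keep [3.96875, 4.0078125]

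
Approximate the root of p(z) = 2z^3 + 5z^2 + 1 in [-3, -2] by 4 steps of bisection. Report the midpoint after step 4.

-2.5625

z = -2.5 gives p = 1, positive; keep [-3, -2.5]
z = -2.75 gives p = -2.78125, negative; keep [-2.75, -2.5]
z = -2.625 gives p = -0.722656, negative; keep [-2.625, -2.5]
z = -2.5625 gives p = 0.1792, positive; keep [-2.625, -2.5625]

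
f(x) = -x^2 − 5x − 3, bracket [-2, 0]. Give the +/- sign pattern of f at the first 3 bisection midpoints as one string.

midpoint -1: f = 1 > 0 → [-1, 0]
midpoint -0.5: f = -0.75 < 0 → [-1, -0.5]
midpoint -0.75: f = 0.1875 > 0 → [-0.75, -0.5]

+-+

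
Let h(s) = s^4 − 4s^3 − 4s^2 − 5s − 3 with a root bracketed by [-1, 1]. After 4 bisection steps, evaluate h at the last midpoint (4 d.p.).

midpoint 0: h = -3 < 0 → [-1, 0]
midpoint -0.5: h = -0.9375 < 0 → [-1, -0.5]
midpoint -0.75: h = 0.503906 > 0 → [-0.75, -0.5]
midpoint -0.625: h = -0.3083 < 0 → [-0.75, -0.625]

-0.3083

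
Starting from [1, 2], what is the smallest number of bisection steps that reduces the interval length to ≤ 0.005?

Width after n steps is 1/2^n. Need 2^n ≥ 1/0.005 = 200.
2^7 = 128 < 200 ≤ 2^8 = 256, so n = 8.

8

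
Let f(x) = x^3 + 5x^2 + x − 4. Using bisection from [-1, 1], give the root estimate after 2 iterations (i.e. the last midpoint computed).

0.5

x = 0 gives f = -4, negative; keep [0, 1]
x = 0.5 gives f = -2.125, negative; keep [0.5, 1]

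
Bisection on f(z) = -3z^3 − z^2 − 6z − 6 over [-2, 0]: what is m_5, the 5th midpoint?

f(-1) = 2 > 0, so the root lies in [-1, 0]
f(-0.5) = -2.875 < 0, so the root lies in [-1, -0.5]
f(-0.75) = -0.796875 < 0, so the root lies in [-1, -0.75]
f(-0.875) = 0.4941 > 0, so the root lies in [-0.875, -0.75]
f(-0.8125) = -0.176 < 0, so the root lies in [-0.875, -0.8125]

-0.8125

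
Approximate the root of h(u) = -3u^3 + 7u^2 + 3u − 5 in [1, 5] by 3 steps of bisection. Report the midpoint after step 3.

2.5

midpoint 3: h = -14 < 0 → [1, 3]
midpoint 2: h = 5 > 0 → [2, 3]
midpoint 2.5: h = -0.625 < 0 → [2, 2.5]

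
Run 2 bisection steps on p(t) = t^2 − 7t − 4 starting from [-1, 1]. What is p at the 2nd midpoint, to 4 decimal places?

m = 0, p(m) = -4 (−); new bracket [-1, 0]
m = -0.5, p(m) = -0.25 (−); new bracket [-1, -0.5]

-0.2500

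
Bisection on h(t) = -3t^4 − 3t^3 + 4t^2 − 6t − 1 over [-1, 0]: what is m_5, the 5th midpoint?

h(-0.5) = 3.1875 > 0, so the root lies in [-0.5, 0]
h(-0.25) = 0.785156 > 0, so the root lies in [-0.25, 0]
h(-0.125) = -0.182373 < 0, so the root lies in [-0.25, -0.125]
h(-0.1875) = 0.2817 > 0, so the root lies in [-0.1875, -0.125]
h(-0.15625) = 0.0448 > 0, so the root lies in [-0.15625, -0.125]

-0.15625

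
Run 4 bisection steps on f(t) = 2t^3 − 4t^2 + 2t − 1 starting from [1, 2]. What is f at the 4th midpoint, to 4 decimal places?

-0.0112

t = 1.5 gives f = -0.25, negative; keep [1.5, 2]
t = 1.75 gives f = 0.96875, positive; keep [1.5, 1.75]
t = 1.625 gives f = 0.269531, positive; keep [1.5, 1.625]
t = 1.5625 gives f = -0.0112, negative; keep [1.5625, 1.625]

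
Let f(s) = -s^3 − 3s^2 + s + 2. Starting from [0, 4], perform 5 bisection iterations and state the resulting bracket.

f(2) = -16 < 0, so the root lies in [0, 2]
f(1) = -1 < 0, so the root lies in [0, 1]
f(0.5) = 1.625 > 0, so the root lies in [0.5, 1]
f(0.75) = 0.6406 > 0, so the root lies in [0.75, 1]
f(0.875) = -0.0918 < 0, so the root lies in [0.75, 0.875]

[0.75, 0.875]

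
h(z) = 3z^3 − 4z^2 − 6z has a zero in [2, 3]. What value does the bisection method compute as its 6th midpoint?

midpoint 2.5: h = 6.875 > 0 → [2, 2.5]
midpoint 2.25: h = 0.421875 > 0 → [2, 2.25]
midpoint 2.125: h = -2.025391 < 0 → [2.125, 2.25]
midpoint 2.1875: h = -0.863 < 0 → [2.1875, 2.25]
midpoint 2.21875: h = -0.2362 < 0 → [2.21875, 2.25]
midpoint 2.234375: h = 0.0889 > 0 → [2.21875, 2.234375]

2.234375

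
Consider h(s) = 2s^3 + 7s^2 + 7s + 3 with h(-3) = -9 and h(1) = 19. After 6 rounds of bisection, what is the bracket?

midpoint -1: h = 1 > 0 → [-3, -1]
midpoint -2: h = 1 > 0 → [-3, -2]
midpoint -2.5: h = -2 < 0 → [-2.5, -2]
midpoint -2.25: h = -0.0938 < 0 → [-2.25, -2]
midpoint -2.125: h = 0.543 > 0 → [-2.25, -2.125]
midpoint -2.1875: h = 0.2485 > 0 → [-2.25, -2.1875]

[-2.25, -2.1875]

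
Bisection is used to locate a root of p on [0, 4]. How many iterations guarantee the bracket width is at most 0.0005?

Width after n steps is 4/2^n. Need 2^n ≥ 4/0.0005 = 8000.
2^12 = 4096 < 8000 ≤ 2^13 = 8192, so n = 13.

13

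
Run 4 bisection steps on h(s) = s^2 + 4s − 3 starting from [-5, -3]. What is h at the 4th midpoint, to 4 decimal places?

m = -4, h(m) = -3 (−); new bracket [-5, -4]
m = -4.5, h(m) = -0.75 (−); new bracket [-5, -4.5]
m = -4.75, h(m) = 0.5625 (+); new bracket [-4.75, -4.5]
m = -4.625, h(m) = -0.1094 (−); new bracket [-4.75, -4.625]

-0.1094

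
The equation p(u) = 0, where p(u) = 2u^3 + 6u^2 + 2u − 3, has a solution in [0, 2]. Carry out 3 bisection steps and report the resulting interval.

m = 1, p(m) = 7 (+); new bracket [0, 1]
m = 0.5, p(m) = -0.25 (−); new bracket [0.5, 1]
m = 0.75, p(m) = 2.71875 (+); new bracket [0.5, 0.75]

[0.5, 0.75]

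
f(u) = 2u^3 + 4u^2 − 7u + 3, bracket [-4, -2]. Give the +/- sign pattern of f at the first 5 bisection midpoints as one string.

f(-3) = 6 > 0, so the root lies in [-4, -3]
f(-3.5) = -9.25 < 0, so the root lies in [-3.5, -3]
f(-3.25) = -0.65625 < 0, so the root lies in [-3.25, -3]
f(-3.125) = 2.9023 > 0, so the root lies in [-3.25, -3.125]
f(-3.1875) = 1.1821 > 0, so the root lies in [-3.25, -3.1875]

+--++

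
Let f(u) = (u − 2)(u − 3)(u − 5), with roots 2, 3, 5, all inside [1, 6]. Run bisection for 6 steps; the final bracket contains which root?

m = 3.5, f(m) = -1.125 (−); new bracket [3.5, 6]
m = 4.75, f(m) = -1.203125 (−); new bracket [4.75, 6]
m = 5.375, f(m) = 3.005859 (+); new bracket [4.75, 5.375]
m = 5.0625, f(m) = 0.3948 (+); new bracket [4.75, 5.0625]
m = 4.90625, f(m) = -0.5194 (−); new bracket [4.90625, 5.0625]
m = 4.984375, f(m) = -0.0925 (−); new bracket [4.984375, 5.0625]

5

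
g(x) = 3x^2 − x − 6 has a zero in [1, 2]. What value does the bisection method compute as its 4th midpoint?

x = 1.5 gives g = -0.75, negative; keep [1.5, 2]
x = 1.75 gives g = 1.4375, positive; keep [1.5, 1.75]
x = 1.625 gives g = 0.296875, positive; keep [1.5, 1.625]
x = 1.5625 gives g = -0.2383, negative; keep [1.5625, 1.625]

1.5625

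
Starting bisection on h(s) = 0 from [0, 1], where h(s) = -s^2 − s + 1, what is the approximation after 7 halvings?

m = 0.5, h(m) = 0.25 (+); new bracket [0.5, 1]
m = 0.75, h(m) = -0.3125 (−); new bracket [0.5, 0.75]
m = 0.625, h(m) = -0.015625 (−); new bracket [0.5, 0.625]
m = 0.5625, h(m) = 0.1211 (+); new bracket [0.5625, 0.625]
m = 0.59375, h(m) = 0.0537 (+); new bracket [0.59375, 0.625]
m = 0.609375, h(m) = 0.0193 (+); new bracket [0.609375, 0.625]
m = 0.6171875, h(m) = 0.0019 (+); new bracket [0.6171875, 0.625]

0.6171875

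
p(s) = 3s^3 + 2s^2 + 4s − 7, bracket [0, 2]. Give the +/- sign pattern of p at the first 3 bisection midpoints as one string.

+--

m = 1, p(m) = 2 (+); new bracket [0, 1]
m = 0.5, p(m) = -4.125 (−); new bracket [0.5, 1]
m = 0.75, p(m) = -1.609375 (−); new bracket [0.75, 1]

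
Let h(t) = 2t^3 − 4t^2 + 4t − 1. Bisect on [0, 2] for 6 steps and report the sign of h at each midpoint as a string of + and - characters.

h(1) = 1 > 0, so the root lies in [0, 1]
h(0.5) = 0.25 > 0, so the root lies in [0, 0.5]
h(0.25) = -0.21875 < 0, so the root lies in [0.25, 0.5]
h(0.375) = 0.043 > 0, so the root lies in [0.25, 0.375]
h(0.3125) = -0.0796 < 0, so the root lies in [0.3125, 0.375]
h(0.34375) = -0.0164 < 0, so the root lies in [0.34375, 0.375]

++-+--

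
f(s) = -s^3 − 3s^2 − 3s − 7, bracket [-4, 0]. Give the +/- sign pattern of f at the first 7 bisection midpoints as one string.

midpoint -2: f = -5 < 0 → [-4, -2]
midpoint -3: f = 2 > 0 → [-3, -2]
midpoint -2.5: f = -2.625 < 0 → [-3, -2.5]
midpoint -2.75: f = -0.6406 < 0 → [-3, -2.75]
midpoint -2.875: f = 0.5918 > 0 → [-2.875, -2.75]
midpoint -2.8125: f = -0.0457 < 0 → [-2.875, -2.8125]
midpoint -2.84375: f = 0.2677 > 0 → [-2.84375, -2.8125]

-+--+-+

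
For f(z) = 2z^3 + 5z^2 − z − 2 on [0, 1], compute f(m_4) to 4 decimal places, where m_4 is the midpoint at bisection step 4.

0.3257

f(0.5) = -1 < 0, so the root lies in [0.5, 1]
f(0.75) = 0.90625 > 0, so the root lies in [0.5, 0.75]
f(0.625) = -0.183594 < 0, so the root lies in [0.625, 0.75]
f(0.6875) = 0.3257 > 0, so the root lies in [0.625, 0.6875]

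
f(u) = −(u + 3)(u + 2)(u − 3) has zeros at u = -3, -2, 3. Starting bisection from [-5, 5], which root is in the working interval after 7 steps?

3

m = 0, f(m) = 18 (+); new bracket [0, 5]
m = 2.5, f(m) = 12.375 (+); new bracket [2.5, 5]
m = 3.75, f(m) = -29.109375 (−); new bracket [2.5, 3.75]
m = 3.125, f(m) = -3.9238 (−); new bracket [2.5, 3.125]
m = 2.8125, f(m) = 5.2449 (+); new bracket [2.8125, 3.125]
m = 2.96875, f(m) = 0.9268 (+); new bracket [2.96875, 3.125]
m = 3.046875, f(m) = -1.4305 (−); new bracket [2.96875, 3.046875]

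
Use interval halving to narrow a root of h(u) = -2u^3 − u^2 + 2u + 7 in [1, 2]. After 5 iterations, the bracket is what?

[1.5625, 1.59375]

u = 1.5 gives h = 1, positive; keep [1.5, 2]
u = 1.75 gives h = -3.28125, negative; keep [1.5, 1.75]
u = 1.625 gives h = -0.972656, negative; keep [1.5, 1.625]
u = 1.5625 gives h = 0.0542, positive; keep [1.5625, 1.625]
u = 1.59375 gives h = -0.4489, negative; keep [1.5625, 1.59375]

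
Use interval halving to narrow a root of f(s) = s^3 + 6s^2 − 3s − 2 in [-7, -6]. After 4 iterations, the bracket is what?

[-6.4375, -6.375]

m = -6.5, f(m) = -3.625 (−); new bracket [-6.5, -6]
m = -6.25, f(m) = 6.984375 (+); new bracket [-6.5, -6.25]
m = -6.375, f(m) = 1.884766 (+); new bracket [-6.5, -6.375]
m = -6.4375, f(m) = -0.8181 (−); new bracket [-6.4375, -6.375]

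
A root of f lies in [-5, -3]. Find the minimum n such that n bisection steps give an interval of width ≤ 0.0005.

Width after n steps is 2/2^n. Need 2^n ≥ 2/0.0005 = 4000.
2^11 = 2048 < 4000 ≤ 2^12 = 4096, so n = 12.

12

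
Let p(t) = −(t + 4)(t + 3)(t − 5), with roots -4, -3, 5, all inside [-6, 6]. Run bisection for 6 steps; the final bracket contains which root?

5

p(0) = 60 > 0, so the root lies in [0, 6]
p(3) = 84 > 0, so the root lies in [3, 6]
p(4.5) = 31.875 > 0, so the root lies in [4.5, 6]
p(5.25) = -19.0781 < 0, so the root lies in [4.5, 5.25]
p(4.875) = 8.7363 > 0, so the root lies in [4.875, 5.25]
p(5.0625) = -4.5667 < 0, so the root lies in [4.875, 5.0625]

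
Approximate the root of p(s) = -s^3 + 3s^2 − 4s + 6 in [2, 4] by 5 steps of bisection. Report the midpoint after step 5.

2.4375

p(3) = -6 < 0, so the root lies in [2, 3]
p(2.5) = -0.875 < 0, so the root lies in [2, 2.5]
p(2.25) = 0.796875 > 0, so the root lies in [2.25, 2.5]
p(2.375) = 0.0254 > 0, so the root lies in [2.375, 2.5]
p(2.4375) = -0.408 < 0, so the root lies in [2.375, 2.4375]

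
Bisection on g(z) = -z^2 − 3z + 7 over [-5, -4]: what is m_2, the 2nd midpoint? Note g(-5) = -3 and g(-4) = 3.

-4.75

z = -4.5 gives g = 0.25, positive; keep [-5, -4.5]
z = -4.75 gives g = -1.3125, negative; keep [-4.75, -4.5]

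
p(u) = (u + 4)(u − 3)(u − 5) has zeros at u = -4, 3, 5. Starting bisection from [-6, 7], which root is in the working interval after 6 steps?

m = 0.5, p(m) = 50.625 (+); new bracket [-6, 0.5]
m = -2.75, p(m) = 55.703125 (+); new bracket [-6, -2.75]
m = -4.375, p(m) = -25.927734 (−); new bracket [-4.375, -2.75]
m = -3.5625, p(m) = 24.5837 (+); new bracket [-4.375, -3.5625]
m = -3.96875, p(m) = 1.9532 (+); new bracket [-4.375, -3.96875]
m = -4.171875, p(m) = -11.3059 (−); new bracket [-4.171875, -3.96875]

-4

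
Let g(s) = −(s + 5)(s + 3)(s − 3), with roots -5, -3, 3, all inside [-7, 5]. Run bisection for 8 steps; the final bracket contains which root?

m = -1, g(m) = 32 (+); new bracket [-1, 5]
m = 2, g(m) = 35 (+); new bracket [2, 5]
m = 3.5, g(m) = -27.625 (−); new bracket [2, 3.5]
m = 2.75, g(m) = 11.1406 (+); new bracket [2.75, 3.5]
m = 3.125, g(m) = -6.2207 (−); new bracket [2.75, 3.125]
m = 2.9375, g(m) = 2.9456 (+); new bracket [2.9375, 3.125]
m = 3.03125, g(m) = -1.5137 (−); new bracket [2.9375, 3.03125]
m = 2.984375, g(m) = 0.7466 (+); new bracket [2.984375, 3.03125]

3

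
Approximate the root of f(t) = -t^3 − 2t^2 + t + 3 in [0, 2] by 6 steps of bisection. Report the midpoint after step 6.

1.15625

t = 1 gives f = 1, positive; keep [1, 2]
t = 1.5 gives f = -3.375, negative; keep [1, 1.5]
t = 1.25 gives f = -0.828125, negative; keep [1, 1.25]
t = 1.125 gives f = 0.1699, positive; keep [1.125, 1.25]
t = 1.1875 gives f = -0.3074, negative; keep [1.125, 1.1875]
t = 1.15625 gives f = -0.0634, negative; keep [1.125, 1.15625]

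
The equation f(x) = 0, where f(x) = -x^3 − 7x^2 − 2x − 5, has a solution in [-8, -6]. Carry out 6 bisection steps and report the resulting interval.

[-6.84375, -6.8125]

midpoint -7: f = 9 > 0 → [-7, -6]
midpoint -6.5: f = -13.125 < 0 → [-7, -6.5]
midpoint -6.75: f = -2.890625 < 0 → [-7, -6.75]
midpoint -6.875: f = 2.8418 > 0 → [-6.875, -6.75]
midpoint -6.8125: f = -0.0769 < 0 → [-6.875, -6.8125]
midpoint -6.84375: f = 1.3692 > 0 → [-6.84375, -6.8125]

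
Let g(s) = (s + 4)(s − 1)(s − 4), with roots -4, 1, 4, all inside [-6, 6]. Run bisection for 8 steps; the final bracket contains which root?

-4

s = 0 gives g = 16, positive; keep [-6, 0]
s = -3 gives g = 28, positive; keep [-6, -3]
s = -4.5 gives g = -23.375, negative; keep [-4.5, -3]
s = -3.75 gives g = 9.2031, positive; keep [-4.5, -3.75]
s = -4.125 gives g = -5.2051, negative; keep [-4.125, -3.75]
s = -3.9375 gives g = 2.4495, positive; keep [-4.125, -3.9375]
s = -4.03125 gives g = -1.2627, negative; keep [-4.03125, -3.9375]
s = -3.984375 gives g = 0.6218, positive; keep [-4.03125, -3.984375]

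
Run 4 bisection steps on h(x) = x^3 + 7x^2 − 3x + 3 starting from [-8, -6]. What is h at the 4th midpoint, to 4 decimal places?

x = -7 gives h = 24, positive; keep [-8, -7]
x = -7.5 gives h = -2.625, negative; keep [-7.5, -7]
x = -7.25 gives h = 11.609375, positive; keep [-7.5, -7.25]
x = -7.375 gives h = 4.7285, positive; keep [-7.5, -7.375]

4.7285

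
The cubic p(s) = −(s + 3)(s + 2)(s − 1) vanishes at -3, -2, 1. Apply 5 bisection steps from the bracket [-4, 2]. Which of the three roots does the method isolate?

1

midpoint -1: p = 4 > 0 → [-1, 2]
midpoint 0.5: p = 4.375 > 0 → [0.5, 2]
midpoint 1.25: p = -3.453125 < 0 → [0.5, 1.25]
midpoint 0.875: p = 1.3926 > 0 → [0.875, 1.25]
midpoint 1.0625: p = -0.7776 < 0 → [0.875, 1.0625]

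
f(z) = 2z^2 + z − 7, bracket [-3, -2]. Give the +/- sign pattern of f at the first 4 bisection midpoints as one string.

++-+

midpoint -2.5: f = 3 > 0 → [-2.5, -2]
midpoint -2.25: f = 0.875 > 0 → [-2.25, -2]
midpoint -2.125: f = -0.09375 < 0 → [-2.25, -2.125]
midpoint -2.1875: f = 0.3828 > 0 → [-2.1875, -2.125]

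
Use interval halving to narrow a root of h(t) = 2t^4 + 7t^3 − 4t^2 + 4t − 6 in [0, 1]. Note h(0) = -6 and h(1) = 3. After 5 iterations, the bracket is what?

m = 0.5, h(m) = -4 (−); new bracket [0.5, 1]
m = 0.75, h(m) = -1.664062 (−); new bracket [0.75, 1]
m = 0.875, h(m) = 0.299316 (+); new bracket [0.75, 0.875]
m = 0.8125, h(m) = -0.7644 (−); new bracket [0.8125, 0.875]
m = 0.84375, h(m) = -0.2543 (−); new bracket [0.84375, 0.875]

[0.84375, 0.875]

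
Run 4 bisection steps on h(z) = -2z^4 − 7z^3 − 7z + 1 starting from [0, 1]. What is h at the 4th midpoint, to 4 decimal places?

z = 0.5 gives h = -3.5, negative; keep [0, 0.5]
z = 0.25 gives h = -0.867188, negative; keep [0, 0.25]
z = 0.125 gives h = 0.11084, positive; keep [0.125, 0.25]
z = 0.1875 gives h = -0.3611, negative; keep [0.125, 0.1875]

-0.3611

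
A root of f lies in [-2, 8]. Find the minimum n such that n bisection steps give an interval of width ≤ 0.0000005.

25

Width after n steps is 10/2^n. Need 2^n ≥ 10/0.0000005 = 20000000.
2^24 = 16777216 < 20000000 ≤ 2^25 = 33554432, so n = 25.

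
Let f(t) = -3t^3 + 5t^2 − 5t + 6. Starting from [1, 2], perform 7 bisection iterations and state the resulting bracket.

t = 1.5 gives f = -0.375, negative; keep [1, 1.5]
t = 1.25 gives f = 1.703125, positive; keep [1.25, 1.5]
t = 1.375 gives f = 0.779297, positive; keep [1.375, 1.5]
t = 1.4375 gives f = 0.2332, positive; keep [1.4375, 1.5]
t = 1.46875 gives f = -0.0629, negative; keep [1.4375, 1.46875]
t = 1.453125 gives f = 0.0871, positive; keep [1.453125, 1.46875]
t = 1.4609375 gives f = 0.0126, positive; keep [1.4609375, 1.46875]

[1.4609375, 1.46875]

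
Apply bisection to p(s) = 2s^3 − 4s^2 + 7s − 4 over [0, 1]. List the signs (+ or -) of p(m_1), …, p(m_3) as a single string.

midpoint 0.5: p = -1.25 < 0 → [0.5, 1]
midpoint 0.75: p = -0.15625 < 0 → [0.75, 1]
midpoint 0.875: p = 0.402344 > 0 → [0.75, 0.875]

--+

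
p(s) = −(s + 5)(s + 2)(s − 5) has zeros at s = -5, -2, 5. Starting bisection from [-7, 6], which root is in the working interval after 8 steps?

m = -0.5, p(m) = 37.125 (+); new bracket [-0.5, 6]
m = 2.75, p(m) = 82.828125 (+); new bracket [2.75, 6]
m = 4.375, p(m) = 37.353516 (+); new bracket [4.375, 6]
m = 5.1875, p(m) = -13.7292 (−); new bracket [4.375, 5.1875]
m = 4.78125, p(m) = 14.5095 (+); new bracket [4.78125, 5.1875]
m = 4.984375, p(m) = 1.0896 (+); new bracket [4.984375, 5.1875]
m = 5.0859375, p(m) = -6.1418 (−); new bracket [4.984375, 5.0859375]
m = 5.03515625, p(m) = -2.482 (−); new bracket [4.984375, 5.03515625]

5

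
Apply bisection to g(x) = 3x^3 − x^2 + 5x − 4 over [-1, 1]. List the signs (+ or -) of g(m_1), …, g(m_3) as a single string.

midpoint 0: g = -4 < 0 → [0, 1]
midpoint 0.5: g = -1.375 < 0 → [0.5, 1]
midpoint 0.75: g = 0.453125 > 0 → [0.5, 0.75]

--+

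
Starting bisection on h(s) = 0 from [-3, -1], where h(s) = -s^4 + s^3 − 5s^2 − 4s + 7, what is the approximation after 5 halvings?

-1.1875

m = -2, h(m) = -29 (−); new bracket [-2, -1]
m = -1.5, h(m) = -6.6875 (−); new bracket [-1.5, -1]
m = -1.25, h(m) = -0.207031 (−); new bracket [-1.25, -1]
m = -1.125, h(m) = 2.1462 (+); new bracket [-1.25, -1.125]
m = -1.1875, h(m) = 1.0361 (+); new bracket [-1.25, -1.1875]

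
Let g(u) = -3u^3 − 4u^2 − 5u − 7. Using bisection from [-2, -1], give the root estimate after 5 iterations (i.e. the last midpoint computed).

-1.34375

u = -1.5 gives g = 1.625, positive; keep [-1.5, -1]
u = -1.25 gives g = -1.140625, negative; keep [-1.5, -1.25]
u = -1.375 gives g = 0.111328, positive; keep [-1.375, -1.25]
u = -1.3125 gives g = -0.5452, negative; keep [-1.375, -1.3125]
u = -1.34375 gives g = -0.2248, negative; keep [-1.375, -1.34375]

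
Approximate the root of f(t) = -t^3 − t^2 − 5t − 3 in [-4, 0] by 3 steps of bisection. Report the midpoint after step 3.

-0.5

m = -2, f(m) = 11 (+); new bracket [-2, 0]
m = -1, f(m) = 2 (+); new bracket [-1, 0]
m = -0.5, f(m) = -0.625 (−); new bracket [-1, -0.5]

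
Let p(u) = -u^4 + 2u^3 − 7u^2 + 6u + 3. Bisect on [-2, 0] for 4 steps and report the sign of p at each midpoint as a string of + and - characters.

--+-

midpoint -1: p = -13 < 0 → [-1, 0]
midpoint -0.5: p = -2.0625 < 0 → [-0.5, 0]
midpoint -0.25: p = 1.027344 > 0 → [-0.5, -0.25]
midpoint -0.375: p = -0.3596 < 0 → [-0.375, -0.25]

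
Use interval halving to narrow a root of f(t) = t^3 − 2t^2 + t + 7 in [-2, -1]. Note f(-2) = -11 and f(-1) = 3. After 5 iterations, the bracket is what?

t = -1.5 gives f = -2.375, negative; keep [-1.5, -1]
t = -1.25 gives f = 0.671875, positive; keep [-1.5, -1.25]
t = -1.375 gives f = -0.755859, negative; keep [-1.375, -1.25]
t = -1.3125 gives f = -0.0188, negative; keep [-1.3125, -1.25]
t = -1.28125 gives f = 0.3322, positive; keep [-1.3125, -1.28125]

[-1.3125, -1.28125]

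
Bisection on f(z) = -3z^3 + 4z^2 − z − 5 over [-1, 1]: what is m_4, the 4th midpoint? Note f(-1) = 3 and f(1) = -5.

f(0) = -5 < 0, so the root lies in [-1, 0]
f(-0.5) = -3.125 < 0, so the root lies in [-1, -0.5]
f(-0.75) = -0.734375 < 0, so the root lies in [-1, -0.75]
f(-0.875) = 0.9473 > 0, so the root lies in [-0.875, -0.75]

-0.875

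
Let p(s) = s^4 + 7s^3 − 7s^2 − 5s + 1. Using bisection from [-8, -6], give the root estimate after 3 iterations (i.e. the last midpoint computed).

midpoint -7: p = -307 < 0 → [-8, -7]
midpoint -7.5: p = -144.3125 < 0 → [-8, -7.5]
midpoint -7.75: p = -31.574219 < 0 → [-8, -7.75]

-7.75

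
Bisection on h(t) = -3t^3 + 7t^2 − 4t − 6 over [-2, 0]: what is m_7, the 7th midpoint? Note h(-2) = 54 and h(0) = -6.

h(-1) = 8 > 0, so the root lies in [-1, 0]
h(-0.5) = -1.875 < 0, so the root lies in [-1, -0.5]
h(-0.75) = 2.203125 > 0, so the root lies in [-0.75, -0.5]
h(-0.625) = -0.0332 < 0, so the root lies in [-0.75, -0.625]
h(-0.6875) = 1.0334 > 0, so the root lies in [-0.6875, -0.625]
h(-0.65625) = 0.4875 > 0, so the root lies in [-0.65625, -0.625]
h(-0.640625) = 0.224 > 0, so the root lies in [-0.640625, -0.625]

-0.640625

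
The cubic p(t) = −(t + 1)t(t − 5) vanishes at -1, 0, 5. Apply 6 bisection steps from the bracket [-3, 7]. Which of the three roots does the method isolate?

t = 2 gives p = 18, positive; keep [2, 7]
t = 4.5 gives p = 12.375, positive; keep [4.5, 7]
t = 5.75 gives p = -29.109375, negative; keep [4.5, 5.75]
t = 5.125 gives p = -3.9238, negative; keep [4.5, 5.125]
t = 4.8125 gives p = 5.2449, positive; keep [4.8125, 5.125]
t = 4.96875 gives p = 0.9268, positive; keep [4.96875, 5.125]

5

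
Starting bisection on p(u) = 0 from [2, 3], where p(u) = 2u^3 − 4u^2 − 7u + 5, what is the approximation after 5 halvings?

u = 2.5 gives p = -6.25, negative; keep [2.5, 3]
u = 2.75 gives p = -2.90625, negative; keep [2.75, 3]
u = 2.875 gives p = -0.660156, negative; keep [2.875, 3]
u = 2.9375 gives p = 0.6167, positive; keep [2.875, 2.9375]
u = 2.90625 gives p = -0.0349, negative; keep [2.90625, 2.9375]

2.90625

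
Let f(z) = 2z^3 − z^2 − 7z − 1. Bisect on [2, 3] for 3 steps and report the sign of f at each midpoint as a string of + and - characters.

++-

m = 2.5, f(m) = 6.5 (+); new bracket [2, 2.5]
m = 2.25, f(m) = 0.96875 (+); new bracket [2, 2.25]
m = 2.125, f(m) = -1.199219 (−); new bracket [2.125, 2.25]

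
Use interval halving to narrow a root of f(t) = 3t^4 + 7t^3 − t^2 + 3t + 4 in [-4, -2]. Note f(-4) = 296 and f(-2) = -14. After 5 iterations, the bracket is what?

f(-3) = 40 > 0, so the root lies in [-3, -2]
f(-2.5) = -1.9375 < 0, so the root lies in [-3, -2.5]
f(-2.75) = 14.183594 > 0, so the root lies in [-2.75, -2.5]
f(-2.625) = 5.0613 > 0, so the root lies in [-2.625, -2.5]
f(-2.5625) = 1.3143 > 0, so the root lies in [-2.5625, -2.5]

[-2.5625, -2.5]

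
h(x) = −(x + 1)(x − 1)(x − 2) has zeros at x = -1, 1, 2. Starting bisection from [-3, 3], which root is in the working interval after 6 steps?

-1

h(0) = -2 < 0, so the root lies in [-3, 0]
h(-1.5) = 4.375 > 0, so the root lies in [-1.5, 0]
h(-0.75) = -1.203125 < 0, so the root lies in [-1.5, -0.75]
h(-1.125) = 0.8301 > 0, so the root lies in [-1.125, -0.75]
h(-0.9375) = -0.3557 < 0, so the root lies in [-1.125, -0.9375]
h(-1.03125) = 0.1924 > 0, so the root lies in [-1.03125, -0.9375]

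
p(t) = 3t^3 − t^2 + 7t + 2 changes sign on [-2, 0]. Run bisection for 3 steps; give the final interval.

[-0.5, -0.25]

m = -1, p(m) = -9 (−); new bracket [-1, 0]
m = -0.5, p(m) = -2.125 (−); new bracket [-0.5, 0]
m = -0.25, p(m) = 0.140625 (+); new bracket [-0.5, -0.25]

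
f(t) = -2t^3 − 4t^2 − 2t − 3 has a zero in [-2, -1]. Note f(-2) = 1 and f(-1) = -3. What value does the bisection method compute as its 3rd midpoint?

-1.875

t = -1.5 gives f = -2.25, negative; keep [-2, -1.5]
t = -1.75 gives f = -1.03125, negative; keep [-2, -1.75]
t = -1.875 gives f = -0.128906, negative; keep [-2, -1.875]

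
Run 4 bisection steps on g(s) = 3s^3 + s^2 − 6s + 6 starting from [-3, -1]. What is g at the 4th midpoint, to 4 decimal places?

s = -2 gives g = -2, negative; keep [-2, -1]
s = -1.5 gives g = 7.125, positive; keep [-2, -1.5]
s = -1.75 gives g = 3.484375, positive; keep [-2, -1.75]
s = -1.875 gives g = 0.9902, positive; keep [-2, -1.875]

0.9902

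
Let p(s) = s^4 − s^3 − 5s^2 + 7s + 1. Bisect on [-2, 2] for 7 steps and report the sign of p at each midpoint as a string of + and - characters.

p(0) = 1 > 0, so the root lies in [-2, 0]
p(-1) = -9 < 0, so the root lies in [-1, 0]
p(-0.5) = -3.5625 < 0, so the root lies in [-0.5, 0]
p(-0.25) = -1.043 < 0, so the root lies in [-0.25, 0]
p(-0.125) = 0.0491 > 0, so the root lies in [-0.25, -0.125]
p(-0.1875) = -0.4805 < 0, so the root lies in [-0.1875, -0.125]
p(-0.15625) = -0.2114 < 0, so the root lies in [-0.15625, -0.125]

+---+--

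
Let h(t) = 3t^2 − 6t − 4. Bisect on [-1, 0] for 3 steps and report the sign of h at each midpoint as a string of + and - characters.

-++

h(-0.5) = -0.25 < 0, so the root lies in [-1, -0.5]
h(-0.75) = 2.1875 > 0, so the root lies in [-0.75, -0.5]
h(-0.625) = 0.921875 > 0, so the root lies in [-0.625, -0.5]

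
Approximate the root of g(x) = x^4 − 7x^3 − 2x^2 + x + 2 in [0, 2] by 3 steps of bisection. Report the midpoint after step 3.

0.75

x = 1 gives g = -5, negative; keep [0, 1]
x = 0.5 gives g = 1.1875, positive; keep [0.5, 1]
x = 0.75 gives g = -1.011719, negative; keep [0.5, 0.75]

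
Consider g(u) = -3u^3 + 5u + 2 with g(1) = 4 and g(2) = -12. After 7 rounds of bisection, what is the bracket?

m = 1.5, g(m) = -0.625 (−); new bracket [1, 1.5]
m = 1.25, g(m) = 2.390625 (+); new bracket [1.25, 1.5]
m = 1.375, g(m) = 1.076172 (+); new bracket [1.375, 1.5]
m = 1.4375, g(m) = 0.2761 (+); new bracket [1.4375, 1.5]
m = 1.46875, g(m) = -0.1615 (−); new bracket [1.4375, 1.46875]
m = 1.453125, g(m) = 0.0605 (+); new bracket [1.453125, 1.46875]
m = 1.4609375, g(m) = -0.0497 (−); new bracket [1.453125, 1.4609375]

[1.453125, 1.4609375]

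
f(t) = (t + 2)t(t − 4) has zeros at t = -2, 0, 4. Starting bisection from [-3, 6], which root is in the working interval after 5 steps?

f(1.5) = -13.125 < 0, so the root lies in [1.5, 6]
f(3.75) = -5.390625 < 0, so the root lies in [3.75, 6]
f(4.875) = 29.326172 > 0, so the root lies in [3.75, 4.875]
f(4.3125) = 8.5071 > 0, so the root lies in [3.75, 4.3125]
f(4.03125) = 0.7598 > 0, so the root lies in [3.75, 4.03125]

4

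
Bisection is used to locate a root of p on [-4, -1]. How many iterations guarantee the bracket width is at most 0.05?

6

Width after n steps is 3/2^n. Need 2^n ≥ 3/0.05 = 60.
2^5 = 32 < 60 ≤ 2^6 = 64, so n = 6.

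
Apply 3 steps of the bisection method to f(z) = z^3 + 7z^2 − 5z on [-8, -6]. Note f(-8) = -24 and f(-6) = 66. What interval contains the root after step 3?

midpoint -7: f = 35 > 0 → [-8, -7]
midpoint -7.5: f = 9.375 > 0 → [-8, -7.5]
midpoint -7.75: f = -6.296875 < 0 → [-7.75, -7.5]

[-7.75, -7.5]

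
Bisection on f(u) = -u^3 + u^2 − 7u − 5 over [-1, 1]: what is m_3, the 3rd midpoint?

midpoint 0: f = -5 < 0 → [-1, 0]
midpoint -0.5: f = -1.125 < 0 → [-1, -0.5]
midpoint -0.75: f = 1.234375 > 0 → [-0.75, -0.5]

-0.75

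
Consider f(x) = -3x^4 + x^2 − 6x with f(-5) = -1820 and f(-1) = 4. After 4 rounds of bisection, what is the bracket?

midpoint -3: f = -216 < 0 → [-3, -1]
midpoint -2: f = -32 < 0 → [-2, -1]
midpoint -1.5: f = -3.9375 < 0 → [-1.5, -1]
midpoint -1.25: f = 1.7383 > 0 → [-1.5, -1.25]

[-1.5, -1.25]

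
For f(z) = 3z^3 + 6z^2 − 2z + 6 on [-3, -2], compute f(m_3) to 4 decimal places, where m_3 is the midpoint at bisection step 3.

-1.6699

f(-2.5) = 1.625 > 0, so the root lies in [-3, -2.5]
f(-2.75) = -5.515625 < 0, so the root lies in [-2.75, -2.5]
f(-2.625) = -1.669922 < 0, so the root lies in [-2.625, -2.5]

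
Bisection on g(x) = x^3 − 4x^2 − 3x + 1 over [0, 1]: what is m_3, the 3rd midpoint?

0.375

g(0.5) = -1.375 < 0, so the root lies in [0, 0.5]
g(0.25) = 0.015625 > 0, so the root lies in [0.25, 0.5]
g(0.375) = -0.634766 < 0, so the root lies in [0.25, 0.375]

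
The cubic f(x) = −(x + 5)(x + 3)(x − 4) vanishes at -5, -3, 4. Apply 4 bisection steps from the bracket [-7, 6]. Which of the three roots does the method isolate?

4

f(-0.5) = 50.625 > 0, so the root lies in [-0.5, 6]
f(2.75) = 55.703125 > 0, so the root lies in [2.75, 6]
f(4.375) = -25.927734 < 0, so the root lies in [2.75, 4.375]
f(3.5625) = 24.5837 > 0, so the root lies in [3.5625, 4.375]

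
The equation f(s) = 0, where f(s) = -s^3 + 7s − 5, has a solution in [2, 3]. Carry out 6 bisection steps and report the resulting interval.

[2.15625, 2.171875]

s = 2.5 gives f = -3.125, negative; keep [2, 2.5]
s = 2.25 gives f = -0.640625, negative; keep [2, 2.25]
s = 2.125 gives f = 0.279297, positive; keep [2.125, 2.25]
s = 2.1875 gives f = -0.155, negative; keep [2.125, 2.1875]
s = 2.15625 gives f = 0.0685, positive; keep [2.15625, 2.1875]
s = 2.171875 gives f = -0.0417, negative; keep [2.15625, 2.171875]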